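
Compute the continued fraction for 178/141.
[1; 3, 1, 4, 3, 2]

Euclidean algorithm steps:
178 = 1 × 141 + 37
141 = 3 × 37 + 30
37 = 1 × 30 + 7
30 = 4 × 7 + 2
7 = 3 × 2 + 1
2 = 2 × 1 + 0
Continued fraction: [1; 3, 1, 4, 3, 2]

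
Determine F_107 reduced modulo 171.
134

Matrix identity: Q^n = [[F_(n+1), F_n], [F_n, F_(n-1)]] with Q = [[1,1],[1,0]].
n = 107 = 1101011₂. Square-and-multiply, entries mod 171:
Q^1 = [[1,1],[1,0]]
Q^3 = (Q^1)²·Q = [[3,2],[2,1]]
Q^6 = (Q^3)² = [[13,8],[8,5]]
Q^13 = (Q^6)²·Q = [[35,62],[62,144]]
Q^26 = (Q^13)² = [[110,154],[154,127]]
Q^53 = (Q^26)²·Q = [[152,77],[77,75]]
Q^107 = (Q^53)²·Q = [[0,134],[134,37]]
F_107 mod 171 = Q^107[0][1] = 134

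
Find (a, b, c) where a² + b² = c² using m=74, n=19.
(5115, 2812, 5837)

Euclid's formula: a = m² - n², b = 2mn, c = m² + n²
m = 74, n = 19
a = 74² - 19² = 5476 - 361 = 5115
b = 2 × 74 × 19 = 2812
c = 74² + 19² = 5476 + 361 = 5837
Verification: 5115² + 2812² = 26163225 + 7907344 = 34070569 = 5837² ✓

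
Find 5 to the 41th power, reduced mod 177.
41

Repeated squaring. Binary of 41 = 101001.
5^1 ≡ 5 (mod 177); 5^2 ≡ 25 (mod 177); 5^4 ≡ 94 (mod 177); 5^8 ≡ 163 (mod 177); 5^16 ≡ 19 (mod 177); 5^32 ≡ 7 (mod 177)
5^41 = 5^1 × 5^8 × 5^32 ≡ 41 (mod 177)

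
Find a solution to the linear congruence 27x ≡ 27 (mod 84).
x ≡ 1 (mod 28)

gcd(27, 84) = 3, which divides 27, so solutions exist.
Divide through by 3: 9x ≡ 9 (mod 28).
Find 9^(-1) mod 28 by the extended Euclidean algorithm:
28 = 3 × 9 + 1  ⟹  1 = (1)·28 + (-3)·9
So (-3)·9 ≡ 1 (mod 28), i.e. 9^(-1) ≡ -3 ≡ 25 (mod 28).
x ≡ 25 × 9 = 225 ≡ 1 (mod 28).
Check: 27 × 1 = 27 ≡ 27 (mod 84).
x ≡ 1 (mod 28), giving 3 solutions mod 84.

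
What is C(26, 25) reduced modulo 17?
9

Using Lucas' theorem:
Write n=26 and k=25 in base 17:
n in base 17: [1, 9]
k in base 17: [1, 8]
C(26,25) mod 17 = ∏ C(n_i, k_i) mod 17
Digit binomials (mod 17): C(1,1) = 1; C(9,8) = 9
Product: 1 × 9 = 9 ≡ 9 (mod 17)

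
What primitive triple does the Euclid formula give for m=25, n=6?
(589, 300, 661)

Euclid's formula: a = m² - n², b = 2mn, c = m² + n²
m = 25, n = 6
a = 25² - 6² = 625 - 36 = 589
b = 2 × 25 × 6 = 300
c = 25² + 6² = 625 + 36 = 661
Verification: 589² + 300² = 346921 + 90000 = 436921 = 661² ✓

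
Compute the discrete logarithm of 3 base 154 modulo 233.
43

Baby-step giant-step with step n = ⌈√233⌉ = 16.
Baby steps 154^j mod 233 (j:value) for j=0..15: 0:1, 1:154, 2:183, 3:222, 4:170, 5:84, 6:121, 7:227, 8:8, 9:67, 10:66, 11:145, 12:195, 13:206, 14:36, 15:185.
Giant-step multiplier: 154^(-16) ≡ 154^(232-16) = 154^216 ≡ 142 (mod 233).
Giant steps γ_i = 3·142^i mod 233: γ_0=3, γ_1=193, γ_2=145 (in table at j=11).
x = i·n + j = 2·16 + 11 = 43.
Check: 154^43 ≡ 3 (mod 233).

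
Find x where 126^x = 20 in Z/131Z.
18

Baby-step giant-step with step n = ⌈√131⌉ = 12.
Baby steps 126^j mod 131 (j:value) for j=0..11: 0:1, 1:126, 2:25, 3:6, 4:101, 5:19, 6:36, 7:82, 8:114, 9:85, 10:99, 11:29.
Giant-step multiplier: 126^(-12) ≡ 126^(130-12) = 126^118 ≡ 28 (mod 131).
Giant steps γ_i = 20·28^i mod 131: γ_0=20, γ_1=36 (in table at j=6).
x = i·n + j = 1·12 + 6 = 18.
Check: 126^18 ≡ 20 (mod 131).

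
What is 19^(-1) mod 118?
87

gcd(19, 118) = 1, so the inverse exists.
Extended Euclidean algorithm on (118, 19):
118 = 6 × 19 + 4  ⟹  4 = (1)·118 + (-6)·19
19 = 4 × 4 + 3  ⟹  3 = (-4)·118 + (25)·19
4 = 1 × 3 + 1  ⟹  1 = (5)·118 + (-31)·19
So (-31)·19 ≡ 1 (mod 118), i.e. 19^(-1) ≡ -31 ≡ 87 (mod 118).
Check: 19 × 87 = 1653 ≡ 1 (mod 118)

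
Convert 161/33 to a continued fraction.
[4; 1, 7, 4]

Euclidean algorithm steps:
161 = 4 × 33 + 29
33 = 1 × 29 + 4
29 = 7 × 4 + 1
4 = 4 × 1 + 0
Continued fraction: [4; 1, 7, 4]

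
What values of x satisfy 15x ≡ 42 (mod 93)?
x ≡ 9 (mod 31)

gcd(15, 93) = 3, which divides 42, so solutions exist.
Divide through by 3: 5x ≡ 14 (mod 31).
Find 5^(-1) mod 31 by the extended Euclidean algorithm:
31 = 6 × 5 + 1  ⟹  1 = (1)·31 + (-6)·5
So (-6)·5 ≡ 1 (mod 31), i.e. 5^(-1) ≡ -6 ≡ 25 (mod 31).
x ≡ 25 × 14 = 350 ≡ 9 (mod 31).
Check: 15 × 9 = 135 ≡ 42 (mod 93).
x ≡ 9 (mod 31), giving 3 solutions mod 93.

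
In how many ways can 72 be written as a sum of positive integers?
5392783

p(n) counts ways to write n as a sum of positive integers (order ignored).
Euler's pentagonal recurrence: p(k) = p(k-1) + p(k-2) - p(k-5) - p(k-7) + p(k-12) + p(k-15) - ... (offsets j(3j∓1)/2, signs ++--, p(0)=1, p(<0)=0).
DP table for k = 0..71: p(0)=1, p(1)=1, p(2)=2, p(3)=3, p(4)=5, p(5)=7, p(6)=11, p(7)=15, p(8)=22, p(9)=30, p(10)=42, p(11)=56, p(12)=77, p(13)=101, p(14)=135, p(15)=176, p(16)=231, p(17)=297, p(18)=385, p(19)=490, p(20)=627, p(21)=792, p(22)=1002, p(23)=1255, p(24)=1575, p(25)=1958, p(26)=2436, p(27)=3010, p(28)=3718, p(29)=4565, p(30)=5604, p(31)=6842, p(32)=8349, p(33)=10143, p(34)=12310, p(35)=14883, p(36)=17977, p(37)=21637, p(38)=26015, p(39)=31185, p(40)=37338, p(41)=44583, p(42)=53174, p(43)=63261, p(44)=75175, p(45)=89134, p(46)=105558, p(47)=124754, p(48)=147273, p(49)=173525, p(50)=204226, p(51)=239943, p(52)=281589, p(53)=329931, p(54)=386155, p(55)=451276, p(56)=526823, p(57)=614154, p(58)=715220, p(59)=831820, p(60)=966467, p(61)=1121505, p(62)=1300156, p(63)=1505499, p(64)=1741630, p(65)=2012558, p(66)=2323520, p(67)=2679689, p(68)=3087735, p(69)=3554345, p(70)=4087968, p(71)=4697205.
Final step: p(72) = p(71) + p(70) - p(67) - p(65) + p(60) + p(57) - p(50) - p(46) + p(37) + p(32) - p(21) - p(15) + p(2)
= 4697205 + 4087968 - 2679689 - 2012558 + 966467 + 614154 - 204226 - 105558 + 21637 + 8349 - 792 - 176 + 2
= 5392783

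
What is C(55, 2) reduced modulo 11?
0

Using Lucas' theorem:
Write n=55 and k=2 in base 11:
n in base 11: [5, 0]
k in base 11: [0, 2]
C(55,2) mod 11 = ∏ C(n_i, k_i) mod 11
Digit binomials (mod 11): C(5,0) = 1; C(0,2) = 0 (k_i > n_i)
Product: 1 × 0 = 0 ≡ 0 (mod 11)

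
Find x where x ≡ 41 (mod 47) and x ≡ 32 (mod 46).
1780

Using Chinese Remainder Theorem:
M = 47 × 46 = 2162
M1 = 46, M2 = 47
y1 = 46^(-1) mod 47 = 46
y2 = 47^(-1) mod 46 = 1
x = (41×46×46 + 32×47×1) mod 2162 = 1780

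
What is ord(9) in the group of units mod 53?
26

53 is prime, so ord(9) divides φ(53) = 52.
Divisors of 52: 1, 2, 4, 13, 26, 52.
Repeated squaring: 9^1 ≡ 9, 9^2 ≡ 28, 9^4 ≡ 42, 9^8 ≡ 15, 9^16 ≡ 13, 9^32 ≡ 10 (mod 53).
Test 9^d mod 53 for each divisor d in increasing order:
9^1 ≡ 9
9^2 ≡ 28
9^4 ≡ 42
9^13 = 9^8·9^4·9^1 ≡ 52
9^26 = 9^16·9^8·9^2 ≡ 1  ← first divisor giving 1
The order is 26.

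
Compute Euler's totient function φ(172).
84

172 = 2^2 × 43
φ(n) = n × ∏(1 - 1/p) for each prime p dividing n
φ(172) = 172 × (1 - 1/2) × (1 - 1/43) = 84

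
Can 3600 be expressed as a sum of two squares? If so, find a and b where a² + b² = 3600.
0² + 60² (a=0, b=60)

Factorization: 3600 = 2^4 × 3^2 × 5^2
By Fermat: n is sum of two squares iff every prime p ≡ 3 (mod 4) appears to even power.
All primes ≡ 3 (mod 4) appear to even power.
Search a = 0, 1, 2, … for 3600 - a² a perfect square: first hit at a = 0: 3600 - 0 = 3600 = 60².
3600 = 0² + 60² = 0 + 3600 ✓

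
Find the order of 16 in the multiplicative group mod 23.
11

23 is prime, so ord(16) divides φ(23) = 22.
Divisors of 22: 1, 2, 11, 22.
Repeated squaring: 16^1 ≡ 16, 16^2 ≡ 3, 16^4 ≡ 9, 16^8 ≡ 12, 16^16 ≡ 6 (mod 23).
Test 16^d mod 23 for each divisor d in increasing order:
16^1 ≡ 16
16^2 ≡ 3
16^11 = 16^8·16^2·16^1 ≡ 1  ← first divisor giving 1
The order is 11.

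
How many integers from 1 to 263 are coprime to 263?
262

263 = 263
φ(n) = n × ∏(1 - 1/p) for each prime p dividing n
φ(263) = 263 × (1 - 1/263) = 262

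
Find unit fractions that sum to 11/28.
1/3 + 1/17 + 1/1428

Greedy algorithm:
11/28: ceiling(28/11) = 3, use 1/3
5/84: ceiling(84/5) = 17, use 1/17
1/1428: ceiling(1428/1) = 1428, use 1/1428
Result: 11/28 = 1/3 + 1/17 + 1/1428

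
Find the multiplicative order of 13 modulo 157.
6

157 is prime, so ord(13) divides φ(157) = 156.
Divisors of 156: 1, 2, 3, 4, 6, 12, 13, 26, 39, 52, 78, 156.
Repeated squaring: 13^1 ≡ 13, 13^2 ≡ 12, 13^4 ≡ 144, 13^8 ≡ 12, 13^16 ≡ 144, 13^32 ≡ 12, 13^64 ≡ 144, 13^128 ≡ 12 (mod 157).
Test 13^d mod 157 for each divisor d in increasing order:
13^1 ≡ 13
13^2 ≡ 12
13^3 = 13^2·13^1 ≡ 156
13^4 ≡ 144
13^6 = 13^4·13^2 ≡ 1  ← first divisor giving 1
The order is 6.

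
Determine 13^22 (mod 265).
44

Repeated squaring. Binary of 22 = 10110.
13^1 ≡ 13 (mod 265); 13^2 ≡ 169 (mod 265); 13^4 ≡ 206 (mod 265); 13^8 ≡ 36 (mod 265); 13^16 ≡ 236 (mod 265)
13^22 = 13^2 × 13^4 × 13^16 ≡ 44 (mod 265)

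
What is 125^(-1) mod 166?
85

gcd(125, 166) = 1, so the inverse exists.
Extended Euclidean algorithm on (166, 125):
166 = 1 × 125 + 41  ⟹  41 = (1)·166 + (-1)·125
125 = 3 × 41 + 2  ⟹  2 = (-3)·166 + (4)·125
41 = 20 × 2 + 1  ⟹  1 = (61)·166 + (-81)·125
So (-81)·125 ≡ 1 (mod 166), i.e. 125^(-1) ≡ -81 ≡ 85 (mod 166).
Check: 125 × 85 = 10625 ≡ 1 (mod 166)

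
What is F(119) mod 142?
83

Matrix identity: Q^n = [[F_(n+1), F_n], [F_n, F_(n-1)]] with Q = [[1,1],[1,0]].
n = 119 = 1110111₂. Square-and-multiply, entries mod 142:
Q^1 = [[1,1],[1,0]]
Q^3 = (Q^1)²·Q = [[3,2],[2,1]]
Q^7 = (Q^3)²·Q = [[21,13],[13,8]]
Q^14 = (Q^7)² = [[42,93],[93,91]]
Q^29 = (Q^14)²·Q = [[62,47],[47,15]]
Q^59 = (Q^29)²·Q = [[16,89],[89,69]]
Q^119 = (Q^59)²·Q = [[122,83],[83,39]]
F_119 mod 142 = Q^119[0][1] = 83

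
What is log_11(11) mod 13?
1

Baby-step giant-step with step n = ⌈√13⌉ = 4.
Baby steps 11^j mod 13 (j:value) for j=0..3: 0:1, 1:11, 2:4, 3:5.
h = 11 is already in the table at j=1, so x = 1.
Check: 11^1 ≡ 11 (mod 13).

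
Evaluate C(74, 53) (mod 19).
9

Using Lucas' theorem:
Write n=74 and k=53 in base 19:
n in base 19: [3, 17]
k in base 19: [2, 15]
C(74,53) mod 19 = ∏ C(n_i, k_i) mod 19
Digit binomials (mod 19): C(3,2) = 3; C(17,15) = 136 ≡ 3
Product: 3 × 3 = 9 ≡ 9 (mod 19)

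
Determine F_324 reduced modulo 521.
144

Matrix identity: Q^n = [[F_(n+1), F_n], [F_n, F_(n-1)]] with Q = [[1,1],[1,0]].
n = 324 = 101000100₂. Square-and-multiply, entries mod 521:
Q^1 = [[1,1],[1,0]]
Q^2 = (Q^1)² = [[2,1],[1,1]]
Q^5 = (Q^2)²·Q = [[8,5],[5,3]]
Q^10 = (Q^5)² = [[89,55],[55,34]]
Q^20 = (Q^10)² = [[5,513],[513,13]]
Q^40 = (Q^20)² = [[89,377],[377,233]]
Q^81 = (Q^40)²·Q = [[3,2],[2,1]]
Q^162 = (Q^81)² = [[13,8],[8,5]]
Q^324 = (Q^162)² = [[233,144],[144,89]]
F_324 mod 521 = Q^324[0][1] = 144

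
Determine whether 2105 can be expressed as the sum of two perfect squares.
13² + 44² (a=13, b=44)

Factorization: 2105 = 5 × 421
By Fermat: n is sum of two squares iff every prime p ≡ 3 (mod 4) appears to even power.
All primes ≡ 3 (mod 4) appear to even power.
Search a = 0, 1, 2, … for 2105 - a² a perfect square: first hit at a = 13: 2105 - 169 = 1936 = 44².
2105 = 13² + 44² = 169 + 1936 ✓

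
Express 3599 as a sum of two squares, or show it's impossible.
Not possible

Factorization: 3599 = 59 × 61
By Fermat: n is sum of two squares iff every prime p ≡ 3 (mod 4) appears to even power.
Prime(s) ≡ 3 (mod 4) with odd exponent: [(59, 1)]
Therefore 3599 cannot be expressed as a² + b².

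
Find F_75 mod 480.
290

Matrix identity: Q^n = [[F_(n+1), F_n], [F_n, F_(n-1)]] with Q = [[1,1],[1,0]].
n = 75 = 1001011₂. Square-and-multiply, entries mod 480:
Q^1 = [[1,1],[1,0]]
Q^2 = (Q^1)² = [[2,1],[1,1]]
Q^4 = (Q^2)² = [[5,3],[3,2]]
Q^9 = (Q^4)²·Q = [[55,34],[34,21]]
Q^18 = (Q^9)² = [[341,184],[184,157]]
Q^37 = (Q^18)²·Q = [[329,377],[377,432]]
Q^75 = (Q^37)²·Q = [[147,290],[290,337]]
F_75 mod 480 = Q^75[0][1] = 290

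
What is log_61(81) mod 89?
60

Baby-step giant-step with step n = ⌈√89⌉ = 10.
Baby steps 61^j mod 89 (j:value) for j=0..9: 0:1, 1:61, 2:72, 3:31, 4:22, 5:7, 6:71, 7:59, 8:39, 9:65.
Giant-step multiplier: 61^(-10) ≡ 61^(88-10) = 61^78 ≡ 20 (mod 89).
Giant steps γ_i = 81·20^i mod 89: γ_0=81, γ_1=18, γ_2=4, γ_3=80, γ_4=87, γ_5=49, γ_6=1 (in table at j=0).
x = i·n + j = 6·10 + 0 = 60.
Check: 61^60 ≡ 81 (mod 89).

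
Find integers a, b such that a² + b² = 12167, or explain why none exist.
Not possible

Factorization: 12167 = 23^3
By Fermat: n is sum of two squares iff every prime p ≡ 3 (mod 4) appears to even power.
Prime(s) ≡ 3 (mod 4) with odd exponent: [(23, 3)]
Therefore 12167 cannot be expressed as a² + b².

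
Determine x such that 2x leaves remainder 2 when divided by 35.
x ≡ 1 (mod 35)

gcd(2, 35) = 1, which divides 2, so solutions exist.
Find 2^(-1) mod 35 by the extended Euclidean algorithm:
35 = 17 × 2 + 1  ⟹  1 = (1)·35 + (-17)·2
So (-17)·2 ≡ 1 (mod 35), i.e. 2^(-1) ≡ -17 ≡ 18 (mod 35).
x ≡ 18 × 2 = 36 ≡ 1 (mod 35).
Check: 2 × 1 = 2 ≡ 2 (mod 35).
Unique solution: x ≡ 1 (mod 35)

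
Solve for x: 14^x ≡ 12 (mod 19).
15

Baby-step giant-step with step n = ⌈√19⌉ = 5.
Baby steps 14^j mod 19 (j:value) for j=0..4: 0:1, 1:14, 2:6, 3:8, 4:17.
Giant-step multiplier: 14^(-5) ≡ 14^(18-5) = 14^13 ≡ 2 (mod 19).
Giant steps γ_i = 12·2^i mod 19: γ_0=12, γ_1=5, γ_2=10, γ_3=1 (in table at j=0).
x = i·n + j = 3·5 + 0 = 15.
Check: 14^15 ≡ 12 (mod 19).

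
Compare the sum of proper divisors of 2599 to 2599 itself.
deficient

Proper divisors of 2599: sum = 1 + 23 + 113 = 137
Since 137 < 2599, 2599 is deficient.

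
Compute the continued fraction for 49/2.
[24; 2]

Euclidean algorithm steps:
49 = 24 × 2 + 1
2 = 2 × 1 + 0
Continued fraction: [24; 2]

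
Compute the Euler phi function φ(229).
228

229 = 229
φ(n) = n × ∏(1 - 1/p) for each prime p dividing n
φ(229) = 229 × (1 - 1/229) = 228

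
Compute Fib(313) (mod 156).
109

Matrix identity: Q^n = [[F_(n+1), F_n], [F_n, F_(n-1)]] with Q = [[1,1],[1,0]].
n = 313 = 100111001₂. Square-and-multiply, entries mod 156:
Q^1 = [[1,1],[1,0]]
Q^2 = (Q^1)² = [[2,1],[1,1]]
Q^4 = (Q^2)² = [[5,3],[3,2]]
Q^9 = (Q^4)²·Q = [[55,34],[34,21]]
Q^19 = (Q^9)²·Q = [[57,125],[125,88]]
Q^39 = (Q^19)²·Q = [[27,154],[154,29]]
Q^78 = (Q^39)² = [[109,44],[44,65]]
Q^156 = (Q^78)² = [[89,12],[12,77]]
Q^313 = (Q^156)²·Q = [[73,109],[109,120]]
F_313 mod 156 = Q^313[0][1] = 109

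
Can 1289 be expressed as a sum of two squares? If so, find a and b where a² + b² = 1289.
8² + 35² (a=8, b=35)

Factorization: 1289 = 1289
By Fermat: n is sum of two squares iff every prime p ≡ 3 (mod 4) appears to even power.
All primes ≡ 3 (mod 4) appear to even power.
Search a = 0, 1, 2, … for 1289 - a² a perfect square: first hit at a = 8: 1289 - 64 = 1225 = 35².
1289 = 8² + 35² = 64 + 1225 ✓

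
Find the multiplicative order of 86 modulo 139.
69

139 is prime, so ord(86) divides φ(139) = 138.
Divisors of 138: 1, 2, 3, 6, 23, 46, 69, 138.
Repeated squaring: 86^1 ≡ 86, 86^2 ≡ 29, 86^4 ≡ 7, 86^8 ≡ 49, 86^16 ≡ 38, 86^32 ≡ 54, 86^64 ≡ 136, 86^128 ≡ 9 (mod 139).
Test 86^d mod 139 for each divisor d in increasing order:
86^1 ≡ 86
86^2 ≡ 29
86^3 = 86^2·86^1 ≡ 131
86^6 = 86^4·86^2 ≡ 64
86^23 = 86^16·86^4·86^2·86^1 ≡ 96
86^46 = 86^32·86^8·86^4·86^2 ≡ 42
86^69 = 86^64·86^4·86^1 ≡ 1  ← first divisor giving 1
The order is 69.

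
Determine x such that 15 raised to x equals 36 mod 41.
26

Baby-step giant-step with step n = ⌈√41⌉ = 7.
Baby steps 15^j mod 41 (j:value) for j=0..6: 0:1, 1:15, 2:20, 3:13, 4:31, 5:14, 6:5.
Giant-step multiplier: 15^(-7) ≡ 15^(40-7) = 15^33 ≡ 35 (mod 41).
Giant steps γ_i = 36·35^i mod 41: γ_0=36, γ_1=30, γ_2=25, γ_3=14 (in table at j=5).
x = i·n + j = 3·7 + 5 = 26.
Check: 15^26 ≡ 36 (mod 41).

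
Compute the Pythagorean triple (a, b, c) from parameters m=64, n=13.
(3927, 1664, 4265)

Euclid's formula: a = m² - n², b = 2mn, c = m² + n²
m = 64, n = 13
a = 64² - 13² = 4096 - 169 = 3927
b = 2 × 64 × 13 = 1664
c = 64² + 13² = 4096 + 169 = 4265
Verification: 3927² + 1664² = 15421329 + 2768896 = 18190225 = 4265² ✓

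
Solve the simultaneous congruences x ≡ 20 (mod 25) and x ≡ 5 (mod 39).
395

Using Chinese Remainder Theorem:
M = 25 × 39 = 975
M1 = 39, M2 = 25
y1 = 39^(-1) mod 25 = 9
y2 = 25^(-1) mod 39 = 25
x = (20×39×9 + 5×25×25) mod 975 = 395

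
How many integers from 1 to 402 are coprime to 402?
132

402 = 2 × 3 × 67
φ(n) = n × ∏(1 - 1/p) for each prime p dividing n
φ(402) = 402 × (1 - 1/2) × (1 - 1/3) × (1 - 1/67) = 132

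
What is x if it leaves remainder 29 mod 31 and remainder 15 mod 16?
463

Using Chinese Remainder Theorem:
M = 31 × 16 = 496
M1 = 16, M2 = 31
y1 = 16^(-1) mod 31 = 2
y2 = 31^(-1) mod 16 = 15
x = (29×16×2 + 15×31×15) mod 496 = 463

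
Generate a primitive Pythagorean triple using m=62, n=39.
(2323, 4836, 5365)

Euclid's formula: a = m² - n², b = 2mn, c = m² + n²
m = 62, n = 39
a = 62² - 39² = 3844 - 1521 = 2323
b = 2 × 62 × 39 = 4836
c = 62² + 39² = 3844 + 1521 = 5365
Verification: 2323² + 4836² = 5396329 + 23386896 = 28783225 = 5365² ✓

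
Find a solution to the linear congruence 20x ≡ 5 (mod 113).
x ≡ 85 (mod 113)

gcd(20, 113) = 1, which divides 5, so solutions exist.
Find 20^(-1) mod 113 by the extended Euclidean algorithm:
113 = 5 × 20 + 13  ⟹  13 = (1)·113 + (-5)·20
20 = 1 × 13 + 7  ⟹  7 = (-1)·113 + (6)·20
13 = 1 × 7 + 6  ⟹  6 = (2)·113 + (-11)·20
7 = 1 × 6 + 1  ⟹  1 = (-3)·113 + (17)·20
So (17)·20 ≡ 1 (mod 113), i.e. 20^(-1) ≡ 17 (mod 113).
x ≡ 17 × 5 = 85 ≡ 85 (mod 113).
Check: 20 × 85 = 1700 ≡ 5 (mod 113).
Unique solution: x ≡ 85 (mod 113)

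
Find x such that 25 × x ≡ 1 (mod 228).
73

gcd(25, 228) = 1, so the inverse exists.
Extended Euclidean algorithm on (228, 25):
228 = 9 × 25 + 3  ⟹  3 = (1)·228 + (-9)·25
25 = 8 × 3 + 1  ⟹  1 = (-8)·228 + (73)·25
So (73)·25 ≡ 1 (mod 228), i.e. 25^(-1) ≡ 73 (mod 228).
Check: 25 × 73 = 1825 ≡ 1 (mod 228)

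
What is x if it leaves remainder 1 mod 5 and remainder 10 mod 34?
146

Using Chinese Remainder Theorem:
M = 5 × 34 = 170
M1 = 34, M2 = 5
y1 = 34^(-1) mod 5 = 4
y2 = 5^(-1) mod 34 = 7
x = (1×34×4 + 10×5×7) mod 170 = 146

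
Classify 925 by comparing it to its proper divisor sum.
deficient

Proper divisors of 925: sum = 1 + 5 + 25 + 37 + 185 = 253
Since 253 < 925, 925 is deficient.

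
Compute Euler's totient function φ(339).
224

339 = 3 × 113
φ(n) = n × ∏(1 - 1/p) for each prime p dividing n
φ(339) = 339 × (1 - 1/3) × (1 - 1/113) = 224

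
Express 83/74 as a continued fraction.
[1; 8, 4, 2]

Euclidean algorithm steps:
83 = 1 × 74 + 9
74 = 8 × 9 + 2
9 = 4 × 2 + 1
2 = 2 × 1 + 0
Continued fraction: [1; 8, 4, 2]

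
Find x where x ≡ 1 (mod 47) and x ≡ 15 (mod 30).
1035

Using Chinese Remainder Theorem:
M = 47 × 30 = 1410
M1 = 30, M2 = 47
y1 = 30^(-1) mod 47 = 11
y2 = 47^(-1) mod 30 = 23
x = (1×30×11 + 15×47×23) mod 1410 = 1035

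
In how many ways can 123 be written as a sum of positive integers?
2552338241

p(n) counts ways to write n as a sum of positive integers (order ignored).
Euler's pentagonal recurrence: p(k) = p(k-1) + p(k-2) - p(k-5) - p(k-7) + p(k-12) + p(k-15) - ... (offsets j(3j∓1)/2, signs ++--, p(0)=1, p(<0)=0).
DP table for k = 0..122: p(0)=1, p(1)=1, p(2)=2, p(3)=3, p(4)=5, p(5)=7, p(6)=11, p(7)=15, p(8)=22, p(9)=30, p(10)=42, p(11)=56, p(12)=77, p(13)=101, p(14)=135, p(15)=176, p(16)=231, p(17)=297, p(18)=385, p(19)=490, p(20)=627, p(21)=792, p(22)=1002, p(23)=1255, p(24)=1575, p(25)=1958, p(26)=2436, p(27)=3010, p(28)=3718, p(29)=4565, p(30)=5604, p(31)=6842, p(32)=8349, p(33)=10143, p(34)=12310, p(35)=14883, p(36)=17977, p(37)=21637, p(38)=26015, p(39)=31185, p(40)=37338, p(41)=44583, p(42)=53174, p(43)=63261, p(44)=75175, p(45)=89134, p(46)=105558, p(47)=124754, p(48)=147273, p(49)=173525, p(50)=204226, p(51)=239943, p(52)=281589, p(53)=329931, p(54)=386155, p(55)=451276, p(56)=526823, p(57)=614154, p(58)=715220, p(59)=831820, p(60)=966467, p(61)=1121505, p(62)=1300156, p(63)=1505499, p(64)=1741630, p(65)=2012558, p(66)=2323520, p(67)=2679689, p(68)=3087735, p(69)=3554345, p(70)=4087968, p(71)=4697205, p(72)=5392783, p(73)=6185689, p(74)=7089500, p(75)=8118264, p(76)=9289091, p(77)=10619863, p(78)=12132164, p(79)=13848650, p(80)=15796476, p(81)=18004327, p(82)=20506255, p(83)=23338469, p(84)=26543660, p(85)=30167357, p(86)=34262962, p(87)=38887673, p(88)=44108109, p(89)=49995925, p(90)=56634173, p(91)=64112359, p(92)=72533807, p(93)=82010177, p(94)=92669720, p(95)=104651419, p(96)=118114304, p(97)=133230930, p(98)=150198136, p(99)=169229875, p(100)=190569292, p(101)=214481126, p(102)=241265379, p(103)=271248950, p(104)=304801365, p(105)=342325709, p(106)=384276336, p(107)=431149389, p(108)=483502844, p(109)=541946240, p(110)=607163746, p(111)=679903203, p(112)=761002156, p(113)=851376628, p(114)=952050665, p(115)=1064144451, p(116)=1188908248, p(117)=1327710076, p(118)=1482074143, p(119)=1653668665, p(120)=1844349560, p(121)=2056148051, p(122)=2291320912.
Final step: p(123) = p(122) + p(121) - p(118) - p(116) + p(111) + p(108) - p(101) - p(97) + p(88) + p(83) - p(72) - p(66) + p(53) + p(46) - p(31) - p(23) + p(6)
= 2291320912 + 2056148051 - 1482074143 - 1188908248 + 679903203 + 483502844 - 214481126 - 133230930 + 44108109 + 23338469 - 5392783 - 2323520 + 329931 + 105558 - 6842 - 1255 + 11
= 2552338241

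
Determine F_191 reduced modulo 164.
157

Matrix identity: Q^n = [[F_(n+1), F_n], [F_n, F_(n-1)]] with Q = [[1,1],[1,0]].
n = 191 = 10111111₂. Square-and-multiply, entries mod 164:
Q^1 = [[1,1],[1,0]]
Q^2 = (Q^1)² = [[2,1],[1,1]]
Q^5 = (Q^2)²·Q = [[8,5],[5,3]]
Q^11 = (Q^5)²·Q = [[144,89],[89,55]]
Q^23 = (Q^11)²·Q = [[120,121],[121,163]]
Q^47 = (Q^23)²·Q = [[144,13],[13,131]]
Q^95 = (Q^47)²·Q = [[44,77],[77,131]]
Q^191 = (Q^95)²·Q = [[20,157],[157,27]]
F_191 mod 164 = Q^191[0][1] = 157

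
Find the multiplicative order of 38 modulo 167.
83

167 is prime, so ord(38) divides φ(167) = 166.
Divisors of 166: 1, 2, 83, 166.
Repeated squaring: 38^1 ≡ 38, 38^2 ≡ 108, 38^4 ≡ 141, 38^8 ≡ 8, 38^16 ≡ 64, 38^32 ≡ 88, 38^64 ≡ 62, 38^128 ≡ 3 (mod 167).
Test 38^d mod 167 for each divisor d in increasing order:
38^1 ≡ 38
38^2 ≡ 108
38^83 = 38^64·38^16·38^2·38^1 ≡ 1  ← first divisor giving 1
The order is 83.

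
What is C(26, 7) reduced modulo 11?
0

Using Lucas' theorem:
Write n=26 and k=7 in base 11:
n in base 11: [2, 4]
k in base 11: [0, 7]
C(26,7) mod 11 = ∏ C(n_i, k_i) mod 11
Digit binomials (mod 11): C(2,0) = 1; C(4,7) = 0 (k_i > n_i)
Product: 1 × 0 = 0 ≡ 0 (mod 11)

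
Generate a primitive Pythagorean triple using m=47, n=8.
(2145, 752, 2273)

Euclid's formula: a = m² - n², b = 2mn, c = m² + n²
m = 47, n = 8
a = 47² - 8² = 2209 - 64 = 2145
b = 2 × 47 × 8 = 752
c = 47² + 8² = 2209 + 64 = 2273
Verification: 2145² + 752² = 4601025 + 565504 = 5166529 = 2273² ✓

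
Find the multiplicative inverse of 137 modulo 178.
13

gcd(137, 178) = 1, so the inverse exists.
Extended Euclidean algorithm on (178, 137):
178 = 1 × 137 + 41  ⟹  41 = (1)·178 + (-1)·137
137 = 3 × 41 + 14  ⟹  14 = (-3)·178 + (4)·137
41 = 2 × 14 + 13  ⟹  13 = (7)·178 + (-9)·137
14 = 1 × 13 + 1  ⟹  1 = (-10)·178 + (13)·137
So (13)·137 ≡ 1 (mod 178), i.e. 137^(-1) ≡ 13 (mod 178).
Check: 137 × 13 = 1781 ≡ 1 (mod 178)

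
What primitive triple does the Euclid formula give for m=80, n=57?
(3151, 9120, 9649)

Euclid's formula: a = m² - n², b = 2mn, c = m² + n²
m = 80, n = 57
a = 80² - 57² = 6400 - 3249 = 3151
b = 2 × 80 × 57 = 9120
c = 80² + 57² = 6400 + 3249 = 9649
Verification: 3151² + 9120² = 9928801 + 83174400 = 93103201 = 9649² ✓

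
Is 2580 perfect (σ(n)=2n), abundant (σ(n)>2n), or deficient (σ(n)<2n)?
abundant

Proper divisors of 2580: sum = 1 + 2 + 3 + 4 + 5 + 6 + 10 + 12 + ... + 516 + 645 + 860 + 1290 (23 divisors) = 4812
Since 4812 > 2580, 2580 is abundant.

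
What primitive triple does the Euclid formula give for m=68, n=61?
(903, 8296, 8345)

Euclid's formula: a = m² - n², b = 2mn, c = m² + n²
m = 68, n = 61
a = 68² - 61² = 4624 - 3721 = 903
b = 2 × 68 × 61 = 8296
c = 68² + 61² = 4624 + 3721 = 8345
Verification: 903² + 8296² = 815409 + 68823616 = 69639025 = 8345² ✓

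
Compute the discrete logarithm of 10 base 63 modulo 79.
48

Baby-step giant-step with step n = ⌈√79⌉ = 9.
Baby steps 63^j mod 79 (j:value) for j=0..8: 0:1, 1:63, 2:19, 3:12, 4:45, 5:70, 6:65, 7:66, 8:50.
Giant-step multiplier: 63^(-9) ≡ 63^(78-9) = 63^69 ≡ 71 (mod 79).
Giant steps γ_i = 10·71^i mod 79: γ_0=10, γ_1=78, γ_2=8, γ_3=15, γ_4=38, γ_5=12 (in table at j=3).
x = i·n + j = 5·9 + 3 = 48.
Check: 63^48 ≡ 10 (mod 79).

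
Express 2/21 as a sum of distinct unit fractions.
1/11 + 1/231

Greedy algorithm:
2/21: ceiling(21/2) = 11, use 1/11
1/231: ceiling(231/1) = 231, use 1/231
Result: 2/21 = 1/11 + 1/231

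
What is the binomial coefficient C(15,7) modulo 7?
2

Using Lucas' theorem:
Write n=15 and k=7 in base 7:
n in base 7: [2, 1]
k in base 7: [1, 0]
C(15,7) mod 7 = ∏ C(n_i, k_i) mod 7
Digit binomials (mod 7): C(2,1) = 2; C(1,0) = 1
Product: 2 × 1 = 2 ≡ 2 (mod 7)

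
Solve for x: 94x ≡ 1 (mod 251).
243

gcd(94, 251) = 1, so the inverse exists.
Extended Euclidean algorithm on (251, 94):
251 = 2 × 94 + 63  ⟹  63 = (1)·251 + (-2)·94
94 = 1 × 63 + 31  ⟹  31 = (-1)·251 + (3)·94
63 = 2 × 31 + 1  ⟹  1 = (3)·251 + (-8)·94
So (-8)·94 ≡ 1 (mod 251), i.e. 94^(-1) ≡ -8 ≡ 243 (mod 251).
Check: 94 × 243 = 22842 ≡ 1 (mod 251)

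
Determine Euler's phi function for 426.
140

426 = 2 × 3 × 71
φ(n) = n × ∏(1 - 1/p) for each prime p dividing n
φ(426) = 426 × (1 - 1/2) × (1 - 1/3) × (1 - 1/71) = 140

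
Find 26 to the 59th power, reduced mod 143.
91

Repeated squaring. Binary of 59 = 111011.
26^1 ≡ 26 (mod 143); 26^2 ≡ 104 (mod 143); 26^4 ≡ 91 (mod 143); 26^8 ≡ 130 (mod 143); 26^16 ≡ 26 (mod 143); 26^32 ≡ 104 (mod 143)
26^59 = 26^1 × 26^2 × 26^8 × 26^16 × 26^32 ≡ 91 (mod 143)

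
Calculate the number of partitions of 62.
1300156

p(n) counts ways to write n as a sum of positive integers (order ignored).
Euler's pentagonal recurrence: p(k) = p(k-1) + p(k-2) - p(k-5) - p(k-7) + p(k-12) + p(k-15) - ... (offsets j(3j∓1)/2, signs ++--, p(0)=1, p(<0)=0).
DP table for k = 0..61: p(0)=1, p(1)=1, p(2)=2, p(3)=3, p(4)=5, p(5)=7, p(6)=11, p(7)=15, p(8)=22, p(9)=30, p(10)=42, p(11)=56, p(12)=77, p(13)=101, p(14)=135, p(15)=176, p(16)=231, p(17)=297, p(18)=385, p(19)=490, p(20)=627, p(21)=792, p(22)=1002, p(23)=1255, p(24)=1575, p(25)=1958, p(26)=2436, p(27)=3010, p(28)=3718, p(29)=4565, p(30)=5604, p(31)=6842, p(32)=8349, p(33)=10143, p(34)=12310, p(35)=14883, p(36)=17977, p(37)=21637, p(38)=26015, p(39)=31185, p(40)=37338, p(41)=44583, p(42)=53174, p(43)=63261, p(44)=75175, p(45)=89134, p(46)=105558, p(47)=124754, p(48)=147273, p(49)=173525, p(50)=204226, p(51)=239943, p(52)=281589, p(53)=329931, p(54)=386155, p(55)=451276, p(56)=526823, p(57)=614154, p(58)=715220, p(59)=831820, p(60)=966467, p(61)=1121505.
Final step: p(62) = p(61) + p(60) - p(57) - p(55) + p(50) + p(47) - p(40) - p(36) + p(27) + p(22) - p(11) - p(5)
= 1121505 + 966467 - 614154 - 451276 + 204226 + 124754 - 37338 - 17977 + 3010 + 1002 - 56 - 7
= 1300156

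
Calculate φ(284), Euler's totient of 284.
140

284 = 2^2 × 71
φ(n) = n × ∏(1 - 1/p) for each prime p dividing n
φ(284) = 284 × (1 - 1/2) × (1 - 1/71) = 140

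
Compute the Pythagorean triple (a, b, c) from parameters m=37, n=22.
(885, 1628, 1853)

Euclid's formula: a = m² - n², b = 2mn, c = m² + n²
m = 37, n = 22
a = 37² - 22² = 1369 - 484 = 885
b = 2 × 37 × 22 = 1628
c = 37² + 22² = 1369 + 484 = 1853
Verification: 885² + 1628² = 783225 + 2650384 = 3433609 = 1853² ✓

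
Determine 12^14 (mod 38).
30

Repeated squaring. Binary of 14 = 1110.
12^1 ≡ 12 (mod 38); 12^2 ≡ 30 (mod 38); 12^4 ≡ 26 (mod 38); 12^8 ≡ 30 (mod 38)
12^14 = 12^2 × 12^4 × 12^8 ≡ 30 (mod 38)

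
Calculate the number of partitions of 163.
142798995930

p(n) counts ways to write n as a sum of positive integers (order ignored).
Euler's pentagonal recurrence: p(k) = p(k-1) + p(k-2) - p(k-5) - p(k-7) + p(k-12) + p(k-15) - ... (offsets j(3j∓1)/2, signs ++--, p(0)=1, p(<0)=0).
DP table for k = 0..162: p(0)=1, p(1)=1, p(2)=2, p(3)=3, p(4)=5, p(5)=7, p(6)=11, p(7)=15, p(8)=22, p(9)=30, p(10)=42, p(11)=56, p(12)=77, p(13)=101, p(14)=135, p(15)=176, p(16)=231, p(17)=297, p(18)=385, p(19)=490, p(20)=627, p(21)=792, p(22)=1002, p(23)=1255, p(24)=1575, p(25)=1958, p(26)=2436, p(27)=3010, p(28)=3718, p(29)=4565, p(30)=5604, p(31)=6842, p(32)=8349, p(33)=10143, p(34)=12310, p(35)=14883, p(36)=17977, p(37)=21637, p(38)=26015, p(39)=31185, p(40)=37338, p(41)=44583, p(42)=53174, p(43)=63261, p(44)=75175, p(45)=89134, p(46)=105558, p(47)=124754, p(48)=147273, p(49)=173525, p(50)=204226, p(51)=239943, p(52)=281589, p(53)=329931, p(54)=386155, p(55)=451276, p(56)=526823, p(57)=614154, p(58)=715220, p(59)=831820, p(60)=966467, p(61)=1121505, p(62)=1300156, p(63)=1505499, p(64)=1741630, p(65)=2012558, p(66)=2323520, p(67)=2679689, p(68)=3087735, p(69)=3554345, p(70)=4087968, p(71)=4697205, p(72)=5392783, p(73)=6185689, p(74)=7089500, p(75)=8118264, p(76)=9289091, p(77)=10619863, p(78)=12132164, p(79)=13848650, p(80)=15796476, p(81)=18004327, p(82)=20506255, p(83)=23338469, p(84)=26543660, p(85)=30167357, p(86)=34262962, p(87)=38887673, p(88)=44108109, p(89)=49995925, p(90)=56634173, p(91)=64112359, p(92)=72533807, p(93)=82010177, p(94)=92669720, p(95)=104651419, p(96)=118114304, p(97)=133230930, p(98)=150198136, p(99)=169229875, p(100)=190569292, p(101)=214481126, p(102)=241265379, p(103)=271248950, p(104)=304801365, p(105)=342325709, p(106)=384276336, p(107)=431149389, p(108)=483502844, p(109)=541946240, p(110)=607163746, p(111)=679903203, p(112)=761002156, p(113)=851376628, p(114)=952050665, p(115)=1064144451, p(116)=1188908248, p(117)=1327710076, p(118)=1482074143, p(119)=1653668665, p(120)=1844349560, p(121)=2056148051, p(122)=2291320912, p(123)=2552338241, p(124)=2841940500, p(125)=3163127352, p(126)=3519222692, p(127)=3913864295, p(128)=4351078600, p(129)=4835271870, p(130)=5371315400, p(131)=5964539504, p(132)=6620830889, p(133)=7346629512, p(134)=8149040695, p(135)=9035836076, p(136)=10015581680, p(137)=11097645016, p(138)=12292341831, p(139)=13610949895, p(140)=15065878135, p(141)=16670689208, p(142)=18440293320, p(143)=20390982757, p(144)=22540654445, p(145)=24908858009, p(146)=27517052599, p(147)=30388671978, p(148)=33549419497, p(149)=37027355200, p(150)=40853235313, p(151)=45060624582, p(152)=49686288421, p(153)=54770336324, p(154)=60356673280, p(155)=66493182097, p(156)=73232243759, p(157)=80630964769, p(158)=88751778802, p(159)=97662728555, p(160)=107438159466, p(161)=118159068427, p(162)=129913904637.
Final step: p(163) = p(162) + p(161) - p(158) - p(156) + p(151) + p(148) - p(141) - p(137) + p(128) + p(123) - p(112) - p(106) + p(93) + p(86) - p(71) - p(63) + p(46) + p(37) - p(18) - p(8)
= 129913904637 + 118159068427 - 88751778802 - 73232243759 + 45060624582 + 33549419497 - 16670689208 - 11097645016 + 4351078600 + 2552338241 - 761002156 - 384276336 + 82010177 + 34262962 - 4697205 - 1505499 + 105558 + 21637 - 385 - 22
= 142798995930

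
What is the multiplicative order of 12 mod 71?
35

71 is prime, so ord(12) divides φ(71) = 70.
Divisors of 70: 1, 2, 5, 7, 10, 14, 35, 70.
Repeated squaring: 12^1 ≡ 12, 12^2 ≡ 2, 12^4 ≡ 4, 12^8 ≡ 16, 12^16 ≡ 43, 12^32 ≡ 3, 12^64 ≡ 9 (mod 71).
Test 12^d mod 71 for each divisor d in increasing order:
12^1 ≡ 12
12^2 ≡ 2
12^5 = 12^4·12^1 ≡ 48
12^7 = 12^4·12^2·12^1 ≡ 25
12^10 = 12^8·12^2 ≡ 32
12^14 = 12^8·12^4·12^2 ≡ 57
12^35 = 12^32·12^2·12^1 ≡ 1  ← first divisor giving 1
The order is 35.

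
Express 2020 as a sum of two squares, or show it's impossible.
16² + 42² (a=16, b=42)

Factorization: 2020 = 2^2 × 5 × 101
By Fermat: n is sum of two squares iff every prime p ≡ 3 (mod 4) appears to even power.
All primes ≡ 3 (mod 4) appear to even power.
Search a = 0, 1, 2, … for 2020 - a² a perfect square: first hit at a = 16: 2020 - 256 = 1764 = 42².
2020 = 16² + 42² = 256 + 1764 ✓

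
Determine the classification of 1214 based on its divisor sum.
deficient

Proper divisors of 1214: sum = 1 + 2 + 607 = 610
Since 610 < 1214, 1214 is deficient.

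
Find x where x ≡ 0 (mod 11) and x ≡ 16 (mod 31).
264

Using Chinese Remainder Theorem:
M = 11 × 31 = 341
M1 = 31, M2 = 11
y1 = 31^(-1) mod 11 = 5
y2 = 11^(-1) mod 31 = 17
x = (0×31×5 + 16×11×17) mod 341 = 264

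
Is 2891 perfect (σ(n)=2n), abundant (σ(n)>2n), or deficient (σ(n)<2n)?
deficient

Proper divisors of 2891: sum = 1 + 7 + 49 + 59 + 413 = 529
Since 529 < 2891, 2891 is deficient.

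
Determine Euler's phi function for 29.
28

29 = 29
φ(n) = n × ∏(1 - 1/p) for each prime p dividing n
φ(29) = 29 × (1 - 1/29) = 28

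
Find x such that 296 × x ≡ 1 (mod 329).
319

gcd(296, 329) = 1, so the inverse exists.
Extended Euclidean algorithm on (329, 296):
329 = 1 × 296 + 33  ⟹  33 = (1)·329 + (-1)·296
296 = 8 × 33 + 32  ⟹  32 = (-8)·329 + (9)·296
33 = 1 × 32 + 1  ⟹  1 = (9)·329 + (-10)·296
So (-10)·296 ≡ 1 (mod 329), i.e. 296^(-1) ≡ -10 ≡ 319 (mod 329).
Check: 296 × 319 = 94424 ≡ 1 (mod 329)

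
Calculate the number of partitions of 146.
27517052599

p(n) counts ways to write n as a sum of positive integers (order ignored).
Euler's pentagonal recurrence: p(k) = p(k-1) + p(k-2) - p(k-5) - p(k-7) + p(k-12) + p(k-15) - ... (offsets j(3j∓1)/2, signs ++--, p(0)=1, p(<0)=0).
DP table for k = 0..145: p(0)=1, p(1)=1, p(2)=2, p(3)=3, p(4)=5, p(5)=7, p(6)=11, p(7)=15, p(8)=22, p(9)=30, p(10)=42, p(11)=56, p(12)=77, p(13)=101, p(14)=135, p(15)=176, p(16)=231, p(17)=297, p(18)=385, p(19)=490, p(20)=627, p(21)=792, p(22)=1002, p(23)=1255, p(24)=1575, p(25)=1958, p(26)=2436, p(27)=3010, p(28)=3718, p(29)=4565, p(30)=5604, p(31)=6842, p(32)=8349, p(33)=10143, p(34)=12310, p(35)=14883, p(36)=17977, p(37)=21637, p(38)=26015, p(39)=31185, p(40)=37338, p(41)=44583, p(42)=53174, p(43)=63261, p(44)=75175, p(45)=89134, p(46)=105558, p(47)=124754, p(48)=147273, p(49)=173525, p(50)=204226, p(51)=239943, p(52)=281589, p(53)=329931, p(54)=386155, p(55)=451276, p(56)=526823, p(57)=614154, p(58)=715220, p(59)=831820, p(60)=966467, p(61)=1121505, p(62)=1300156, p(63)=1505499, p(64)=1741630, p(65)=2012558, p(66)=2323520, p(67)=2679689, p(68)=3087735, p(69)=3554345, p(70)=4087968, p(71)=4697205, p(72)=5392783, p(73)=6185689, p(74)=7089500, p(75)=8118264, p(76)=9289091, p(77)=10619863, p(78)=12132164, p(79)=13848650, p(80)=15796476, p(81)=18004327, p(82)=20506255, p(83)=23338469, p(84)=26543660, p(85)=30167357, p(86)=34262962, p(87)=38887673, p(88)=44108109, p(89)=49995925, p(90)=56634173, p(91)=64112359, p(92)=72533807, p(93)=82010177, p(94)=92669720, p(95)=104651419, p(96)=118114304, p(97)=133230930, p(98)=150198136, p(99)=169229875, p(100)=190569292, p(101)=214481126, p(102)=241265379, p(103)=271248950, p(104)=304801365, p(105)=342325709, p(106)=384276336, p(107)=431149389, p(108)=483502844, p(109)=541946240, p(110)=607163746, p(111)=679903203, p(112)=761002156, p(113)=851376628, p(114)=952050665, p(115)=1064144451, p(116)=1188908248, p(117)=1327710076, p(118)=1482074143, p(119)=1653668665, p(120)=1844349560, p(121)=2056148051, p(122)=2291320912, p(123)=2552338241, p(124)=2841940500, p(125)=3163127352, p(126)=3519222692, p(127)=3913864295, p(128)=4351078600, p(129)=4835271870, p(130)=5371315400, p(131)=5964539504, p(132)=6620830889, p(133)=7346629512, p(134)=8149040695, p(135)=9035836076, p(136)=10015581680, p(137)=11097645016, p(138)=12292341831, p(139)=13610949895, p(140)=15065878135, p(141)=16670689208, p(142)=18440293320, p(143)=20390982757, p(144)=22540654445, p(145)=24908858009.
Final step: p(146) = p(145) + p(144) - p(141) - p(139) + p(134) + p(131) - p(124) - p(120) + p(111) + p(106) - p(95) - p(89) + p(76) + p(69) - p(54) - p(46) + p(29) + p(20) - p(1)
= 24908858009 + 22540654445 - 16670689208 - 13610949895 + 8149040695 + 5964539504 - 2841940500 - 1844349560 + 679903203 + 384276336 - 104651419 - 49995925 + 9289091 + 3554345 - 386155 - 105558 + 4565 + 627 - 1
= 27517052599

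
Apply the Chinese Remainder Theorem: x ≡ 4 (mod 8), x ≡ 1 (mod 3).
4

Using Chinese Remainder Theorem:
M = 8 × 3 = 24
M1 = 3, M2 = 8
y1 = 3^(-1) mod 8 = 3
y2 = 8^(-1) mod 3 = 2
x = (4×3×3 + 1×8×2) mod 24 = 4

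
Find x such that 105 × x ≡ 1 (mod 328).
25

gcd(105, 328) = 1, so the inverse exists.
Extended Euclidean algorithm on (328, 105):
328 = 3 × 105 + 13  ⟹  13 = (1)·328 + (-3)·105
105 = 8 × 13 + 1  ⟹  1 = (-8)·328 + (25)·105
So (25)·105 ≡ 1 (mod 328), i.e. 105^(-1) ≡ 25 (mod 328).
Check: 105 × 25 = 2625 ≡ 1 (mod 328)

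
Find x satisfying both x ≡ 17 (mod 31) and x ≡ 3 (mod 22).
575

Using Chinese Remainder Theorem:
M = 31 × 22 = 682
M1 = 22, M2 = 31
y1 = 22^(-1) mod 31 = 24
y2 = 31^(-1) mod 22 = 5
x = (17×22×24 + 3×31×5) mod 682 = 575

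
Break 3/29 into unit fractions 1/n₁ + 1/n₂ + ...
1/10 + 1/290

Greedy algorithm:
3/29: ceiling(29/3) = 10, use 1/10
1/290: ceiling(290/1) = 290, use 1/290
Result: 3/29 = 1/10 + 1/290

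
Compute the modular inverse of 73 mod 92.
29

gcd(73, 92) = 1, so the inverse exists.
Extended Euclidean algorithm on (92, 73):
92 = 1 × 73 + 19  ⟹  19 = (1)·92 + (-1)·73
73 = 3 × 19 + 16  ⟹  16 = (-3)·92 + (4)·73
19 = 1 × 16 + 3  ⟹  3 = (4)·92 + (-5)·73
16 = 5 × 3 + 1  ⟹  1 = (-23)·92 + (29)·73
So (29)·73 ≡ 1 (mod 92), i.e. 73^(-1) ≡ 29 (mod 92).
Check: 73 × 29 = 2117 ≡ 1 (mod 92)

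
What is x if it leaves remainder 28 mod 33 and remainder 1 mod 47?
424

Using Chinese Remainder Theorem:
M = 33 × 47 = 1551
M1 = 47, M2 = 33
y1 = 47^(-1) mod 33 = 26
y2 = 33^(-1) mod 47 = 10
x = (28×47×26 + 1×33×10) mod 1551 = 424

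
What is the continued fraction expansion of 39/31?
[1; 3, 1, 7]

Euclidean algorithm steps:
39 = 1 × 31 + 8
31 = 3 × 8 + 7
8 = 1 × 7 + 1
7 = 7 × 1 + 0
Continued fraction: [1; 3, 1, 7]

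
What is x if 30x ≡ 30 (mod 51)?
x ≡ 1 (mod 17)

gcd(30, 51) = 3, which divides 30, so solutions exist.
Divide through by 3: 10x ≡ 10 (mod 17).
Find 10^(-1) mod 17 by the extended Euclidean algorithm:
17 = 1 × 10 + 7  ⟹  7 = (1)·17 + (-1)·10
10 = 1 × 7 + 3  ⟹  3 = (-1)·17 + (2)·10
7 = 2 × 3 + 1  ⟹  1 = (3)·17 + (-5)·10
So (-5)·10 ≡ 1 (mod 17), i.e. 10^(-1) ≡ -5 ≡ 12 (mod 17).
x ≡ 12 × 10 = 120 ≡ 1 (mod 17).
Check: 30 × 1 = 30 ≡ 30 (mod 51).
x ≡ 1 (mod 17), giving 3 solutions mod 51.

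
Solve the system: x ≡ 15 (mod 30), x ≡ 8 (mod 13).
255

Using Chinese Remainder Theorem:
M = 30 × 13 = 390
M1 = 13, M2 = 30
y1 = 13^(-1) mod 30 = 7
y2 = 30^(-1) mod 13 = 10
x = (15×13×7 + 8×30×10) mod 390 = 255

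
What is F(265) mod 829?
89

Matrix identity: Q^n = [[F_(n+1), F_n], [F_n, F_(n-1)]] with Q = [[1,1],[1,0]].
n = 265 = 100001001₂. Square-and-multiply, entries mod 829:
Q^1 = [[1,1],[1,0]]
Q^2 = (Q^1)² = [[2,1],[1,1]]
Q^4 = (Q^2)² = [[5,3],[3,2]]
Q^8 = (Q^4)² = [[34,21],[21,13]]
Q^16 = (Q^8)² = [[768,158],[158,610]]
Q^33 = (Q^16)²·Q = [[196,499],[499,526]]
Q^66 = (Q^33)² = [[583,492],[492,91]]
Q^132 = (Q^66)² = [[824,8],[8,816]]
Q^265 = (Q^132)²·Q = [[774,89],[89,685]]
F_265 mod 829 = Q^265[0][1] = 89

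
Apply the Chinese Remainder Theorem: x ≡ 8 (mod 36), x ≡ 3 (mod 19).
440

Using Chinese Remainder Theorem:
M = 36 × 19 = 684
M1 = 19, M2 = 36
y1 = 19^(-1) mod 36 = 19
y2 = 36^(-1) mod 19 = 9
x = (8×19×19 + 3×36×9) mod 684 = 440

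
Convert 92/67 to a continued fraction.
[1; 2, 1, 2, 8]

Euclidean algorithm steps:
92 = 1 × 67 + 25
67 = 2 × 25 + 17
25 = 1 × 17 + 8
17 = 2 × 8 + 1
8 = 8 × 1 + 0
Continued fraction: [1; 2, 1, 2, 8]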